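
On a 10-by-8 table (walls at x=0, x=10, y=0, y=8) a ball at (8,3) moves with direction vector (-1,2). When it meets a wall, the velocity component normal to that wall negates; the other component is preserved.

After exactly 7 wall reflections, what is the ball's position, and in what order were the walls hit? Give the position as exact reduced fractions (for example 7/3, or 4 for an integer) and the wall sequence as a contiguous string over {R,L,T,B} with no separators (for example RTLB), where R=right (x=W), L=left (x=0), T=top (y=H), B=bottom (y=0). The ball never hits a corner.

1. t=5/2 → T at (11/2,8); v=(-1,-2)
2. t=4 → B at (3/2,0); v=(-1,2)
3. t=3/2 → L at (0,3); v=(1,2)
4. t=5/2 → T at (5/2,8); v=(1,-2)
5. t=4 → B at (13/2,0); v=(1,2)
6. t=7/2 → R at (10,7); v=(-1,2)
7. t=1/2 → T at (19/2,8); v=(-1,-2)

Final position: (19/2,8)
Wall sequence: TBLTBRT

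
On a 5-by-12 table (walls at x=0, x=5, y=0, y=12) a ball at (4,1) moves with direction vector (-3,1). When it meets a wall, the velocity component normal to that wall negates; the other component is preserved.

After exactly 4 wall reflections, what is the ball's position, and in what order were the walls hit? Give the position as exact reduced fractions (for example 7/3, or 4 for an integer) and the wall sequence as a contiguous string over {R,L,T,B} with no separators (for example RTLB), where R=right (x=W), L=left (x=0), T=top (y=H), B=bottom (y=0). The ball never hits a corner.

Final position: (5,22/3)
Wall sequence: LRLR

1. t=4/3 → L at (0,7/3); v=(3,1)
2. t=5/3 → R at (5,4); v=(-3,1)
3. t=5/3 → L at (0,17/3); v=(3,1)
4. t=5/3 → R at (5,22/3); v=(-3,1)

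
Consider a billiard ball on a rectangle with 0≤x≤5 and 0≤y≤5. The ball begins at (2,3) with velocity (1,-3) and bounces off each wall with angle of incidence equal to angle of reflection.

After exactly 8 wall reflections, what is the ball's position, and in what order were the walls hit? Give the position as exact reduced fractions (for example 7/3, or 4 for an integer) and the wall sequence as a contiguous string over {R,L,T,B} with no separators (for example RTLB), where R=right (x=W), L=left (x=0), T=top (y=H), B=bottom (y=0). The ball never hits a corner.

Final position: (4/3,5)
Wall sequence: BTRBTBLT

1. t=1 → B at (3,0); v=(1,3)
2. t=5/3 → T at (14/3,5); v=(1,-3)
3. t=1/3 → R at (5,4); v=(-1,-3)
4. t=4/3 → B at (11/3,0); v=(-1,3)
5. t=5/3 → T at (2,5); v=(-1,-3)
6. t=5/3 → B at (1/3,0); v=(-1,3)
7. t=1/3 → L at (0,1); v=(1,3)
8. t=4/3 → T at (4/3,5); v=(1,-3)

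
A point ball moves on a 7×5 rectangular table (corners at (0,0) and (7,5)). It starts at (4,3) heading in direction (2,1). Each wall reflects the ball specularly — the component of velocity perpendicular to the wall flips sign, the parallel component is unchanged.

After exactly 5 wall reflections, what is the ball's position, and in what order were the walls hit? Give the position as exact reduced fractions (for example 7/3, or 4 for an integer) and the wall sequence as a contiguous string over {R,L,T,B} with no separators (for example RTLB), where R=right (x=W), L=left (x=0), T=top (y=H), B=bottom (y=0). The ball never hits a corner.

1. t=3/2 → R at (7,9/2); v=(-2,1)
2. t=1/2 → T at (6,5); v=(-2,-1)
3. t=3 → L at (0,2); v=(2,-1)
4. t=2 → B at (4,0); v=(2,1)
5. t=3/2 → R at (7,3/2); v=(-2,1)

Final position: (7,3/2)
Wall sequence: RTLBR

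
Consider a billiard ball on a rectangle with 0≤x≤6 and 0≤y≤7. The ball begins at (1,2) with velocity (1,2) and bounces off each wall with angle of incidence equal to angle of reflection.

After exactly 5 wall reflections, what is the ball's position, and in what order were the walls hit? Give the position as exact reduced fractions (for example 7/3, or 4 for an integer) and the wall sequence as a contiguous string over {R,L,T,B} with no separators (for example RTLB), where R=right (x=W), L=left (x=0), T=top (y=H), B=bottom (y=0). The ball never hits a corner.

1. t=5/2 → T at (7/2,7); v=(1,-2)
2. t=5/2 → R at (6,2); v=(-1,-2)
3. t=1 → B at (5,0); v=(-1,2)
4. t=7/2 → T at (3/2,7); v=(-1,-2)
5. t=3/2 → L at (0,4); v=(1,-2)

Final position: (0,4)
Wall sequence: TRBTL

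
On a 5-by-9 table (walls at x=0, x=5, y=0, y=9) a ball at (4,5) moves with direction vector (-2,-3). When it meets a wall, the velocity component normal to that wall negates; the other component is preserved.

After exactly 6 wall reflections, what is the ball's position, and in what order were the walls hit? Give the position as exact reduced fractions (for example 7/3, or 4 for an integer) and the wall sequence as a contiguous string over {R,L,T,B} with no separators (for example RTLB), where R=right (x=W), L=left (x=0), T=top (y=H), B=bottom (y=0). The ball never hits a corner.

Final position: (4/3,0)
Wall sequence: BLRTLB

1. t=5/3 → B at (2/3,0); v=(-2,3)
2. t=1/3 → L at (0,1); v=(2,3)
3. t=5/2 → R at (5,17/2); v=(-2,3)
4. t=1/6 → T at (14/3,9); v=(-2,-3)
5. t=7/3 → L at (0,2); v=(2,-3)
6. t=2/3 → B at (4/3,0); v=(2,3)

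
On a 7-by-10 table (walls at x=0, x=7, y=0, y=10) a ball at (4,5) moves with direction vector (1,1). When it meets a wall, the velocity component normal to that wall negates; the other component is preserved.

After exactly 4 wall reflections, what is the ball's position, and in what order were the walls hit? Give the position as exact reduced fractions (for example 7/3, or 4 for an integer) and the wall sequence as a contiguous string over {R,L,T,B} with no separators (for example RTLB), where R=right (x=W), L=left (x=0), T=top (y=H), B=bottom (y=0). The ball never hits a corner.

1. t=3 → R at (7,8); v=(-1,1)
2. t=2 → T at (5,10); v=(-1,-1)
3. t=5 → L at (0,5); v=(1,-1)
4. t=5 → B at (5,0); v=(1,1)

Final position: (5,0)
Wall sequence: RTLB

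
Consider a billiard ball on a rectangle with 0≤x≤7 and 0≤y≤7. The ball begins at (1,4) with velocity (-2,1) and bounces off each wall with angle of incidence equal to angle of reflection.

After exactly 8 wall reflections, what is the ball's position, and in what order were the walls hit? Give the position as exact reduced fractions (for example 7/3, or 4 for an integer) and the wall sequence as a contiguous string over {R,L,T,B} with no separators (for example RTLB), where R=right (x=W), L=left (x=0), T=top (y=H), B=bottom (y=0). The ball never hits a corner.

1. t=1/2 → L at (0,9/2); v=(2,1)
2. t=5/2 → T at (5,7); v=(2,-1)
3. t=1 → R at (7,6); v=(-2,-1)
4. t=7/2 → L at (0,5/2); v=(2,-1)
5. t=5/2 → B at (5,0); v=(2,1)
6. t=1 → R at (7,1); v=(-2,1)
7. t=7/2 → L at (0,9/2); v=(2,1)
8. t=5/2 → T at (5,7); v=(2,-1)

Final position: (5,7)
Wall sequence: LTRLBRLT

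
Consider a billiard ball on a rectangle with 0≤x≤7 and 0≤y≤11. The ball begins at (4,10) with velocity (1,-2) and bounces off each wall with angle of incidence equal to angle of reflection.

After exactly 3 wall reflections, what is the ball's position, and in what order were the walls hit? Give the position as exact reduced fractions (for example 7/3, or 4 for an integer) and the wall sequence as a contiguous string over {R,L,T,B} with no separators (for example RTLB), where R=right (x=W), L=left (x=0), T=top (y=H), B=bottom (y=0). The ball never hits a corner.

Final position: (0,10)
Wall sequence: RBL

1. t=3 → R at (7,4); v=(-1,-2)
2. t=2 → B at (5,0); v=(-1,2)
3. t=5 → L at (0,10); v=(1,2)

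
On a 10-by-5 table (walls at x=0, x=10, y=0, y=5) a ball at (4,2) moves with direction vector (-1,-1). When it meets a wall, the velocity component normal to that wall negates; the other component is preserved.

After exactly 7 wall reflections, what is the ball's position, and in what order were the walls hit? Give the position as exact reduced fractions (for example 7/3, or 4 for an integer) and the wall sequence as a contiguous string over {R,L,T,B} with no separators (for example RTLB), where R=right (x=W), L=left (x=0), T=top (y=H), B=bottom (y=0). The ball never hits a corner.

1. t=2 → B at (2,0); v=(-1,1)
2. t=2 → L at (0,2); v=(1,1)
3. t=3 → T at (3,5); v=(1,-1)
4. t=5 → B at (8,0); v=(1,1)
5. t=2 → R at (10,2); v=(-1,1)
6. t=3 → T at (7,5); v=(-1,-1)
7. t=5 → B at (2,0); v=(-1,1)

Final position: (2,0)
Wall sequence: BLTBRTB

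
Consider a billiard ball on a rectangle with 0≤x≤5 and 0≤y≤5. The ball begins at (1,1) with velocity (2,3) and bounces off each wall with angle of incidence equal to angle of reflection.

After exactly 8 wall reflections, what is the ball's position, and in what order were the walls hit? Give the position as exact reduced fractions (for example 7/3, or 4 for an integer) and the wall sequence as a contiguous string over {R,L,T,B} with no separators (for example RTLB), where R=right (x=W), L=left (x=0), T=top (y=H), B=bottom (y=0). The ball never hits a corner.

1. t=4/3 → T at (11/3,5); v=(2,-3)
2. t=2/3 → R at (5,3); v=(-2,-3)
3. t=1 → B at (3,0); v=(-2,3)
4. t=3/2 → L at (0,9/2); v=(2,3)
5. t=1/6 → T at (1/3,5); v=(2,-3)
6. t=5/3 → B at (11/3,0); v=(2,3)
7. t=2/3 → R at (5,2); v=(-2,3)
8. t=1 → T at (3,5); v=(-2,-3)

Final position: (3,5)
Wall sequence: TRBLTBRT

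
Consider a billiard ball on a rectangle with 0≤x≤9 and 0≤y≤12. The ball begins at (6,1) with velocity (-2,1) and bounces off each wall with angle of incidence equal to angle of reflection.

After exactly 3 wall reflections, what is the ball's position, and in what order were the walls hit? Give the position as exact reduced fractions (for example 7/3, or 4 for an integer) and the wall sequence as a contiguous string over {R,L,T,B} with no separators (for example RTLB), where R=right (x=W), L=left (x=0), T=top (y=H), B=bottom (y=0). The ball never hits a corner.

1. t=3 → L at (0,4); v=(2,1)
2. t=9/2 → R at (9,17/2); v=(-2,1)
3. t=7/2 → T at (2,12); v=(-2,-1)

Final position: (2,12)
Wall sequence: LRT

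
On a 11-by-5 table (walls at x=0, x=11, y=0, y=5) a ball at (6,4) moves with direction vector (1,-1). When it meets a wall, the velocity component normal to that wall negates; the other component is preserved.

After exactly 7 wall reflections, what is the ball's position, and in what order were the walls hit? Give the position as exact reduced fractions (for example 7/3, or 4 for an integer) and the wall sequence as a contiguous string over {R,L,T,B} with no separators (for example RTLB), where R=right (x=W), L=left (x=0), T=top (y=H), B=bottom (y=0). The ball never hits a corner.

Final position: (8,0)
Wall sequence: BRTBLTB

1. t=4 → B at (10,0); v=(1,1)
2. t=1 → R at (11,1); v=(-1,1)
3. t=4 → T at (7,5); v=(-1,-1)
4. t=5 → B at (2,0); v=(-1,1)
5. t=2 → L at (0,2); v=(1,1)
6. t=3 → T at (3,5); v=(1,-1)
7. t=5 → B at (8,0); v=(1,1)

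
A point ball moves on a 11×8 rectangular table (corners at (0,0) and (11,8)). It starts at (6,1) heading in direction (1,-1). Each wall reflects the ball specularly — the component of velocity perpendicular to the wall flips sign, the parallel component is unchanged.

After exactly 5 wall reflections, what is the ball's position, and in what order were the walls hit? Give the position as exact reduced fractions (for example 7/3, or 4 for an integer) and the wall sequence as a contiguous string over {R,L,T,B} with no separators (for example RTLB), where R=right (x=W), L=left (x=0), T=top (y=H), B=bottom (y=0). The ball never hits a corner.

1. t=1 → B at (7,0); v=(1,1)
2. t=4 → R at (11,4); v=(-1,1)
3. t=4 → T at (7,8); v=(-1,-1)
4. t=7 → L at (0,1); v=(1,-1)
5. t=1 → B at (1,0); v=(1,1)

Final position: (1,0)
Wall sequence: BRTLB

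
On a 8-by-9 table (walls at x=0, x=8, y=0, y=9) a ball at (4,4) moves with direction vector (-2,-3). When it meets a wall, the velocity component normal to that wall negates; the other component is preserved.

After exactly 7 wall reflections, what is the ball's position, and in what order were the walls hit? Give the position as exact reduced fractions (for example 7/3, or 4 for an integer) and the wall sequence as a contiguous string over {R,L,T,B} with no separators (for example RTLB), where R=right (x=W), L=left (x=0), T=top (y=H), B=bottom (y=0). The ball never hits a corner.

1. t=4/3 → B at (4/3,0); v=(-2,3)
2. t=2/3 → L at (0,2); v=(2,3)
3. t=7/3 → T at (14/3,9); v=(2,-3)
4. t=5/3 → R at (8,4); v=(-2,-3)
5. t=4/3 → B at (16/3,0); v=(-2,3)
6. t=8/3 → L at (0,8); v=(2,3)
7. t=1/3 → T at (2/3,9); v=(2,-3)

Final position: (2/3,9)
Wall sequence: BLTRBLT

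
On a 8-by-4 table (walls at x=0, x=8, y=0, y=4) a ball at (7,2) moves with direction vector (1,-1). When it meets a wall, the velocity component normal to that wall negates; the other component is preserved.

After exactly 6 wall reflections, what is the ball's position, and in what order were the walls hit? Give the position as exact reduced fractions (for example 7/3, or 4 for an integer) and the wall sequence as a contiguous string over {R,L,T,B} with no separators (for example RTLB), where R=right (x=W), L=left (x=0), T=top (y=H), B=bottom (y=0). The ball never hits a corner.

1. t=1 → R at (8,1); v=(-1,-1)
2. t=1 → B at (7,0); v=(-1,1)
3. t=4 → T at (3,4); v=(-1,-1)
4. t=3 → L at (0,1); v=(1,-1)
5. t=1 → B at (1,0); v=(1,1)
6. t=4 → T at (5,4); v=(1,-1)

Final position: (5,4)
Wall sequence: RBTLBT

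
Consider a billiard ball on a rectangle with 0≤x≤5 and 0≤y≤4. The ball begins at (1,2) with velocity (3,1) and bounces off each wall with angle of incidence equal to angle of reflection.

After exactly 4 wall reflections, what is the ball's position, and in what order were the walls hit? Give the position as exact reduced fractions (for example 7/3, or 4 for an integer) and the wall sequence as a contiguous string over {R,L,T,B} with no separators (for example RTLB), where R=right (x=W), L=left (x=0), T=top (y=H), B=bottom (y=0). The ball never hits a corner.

Final position: (5,4/3)
Wall sequence: RTLR

1. t=4/3 → R at (5,10/3); v=(-3,1)
2. t=2/3 → T at (3,4); v=(-3,-1)
3. t=1 → L at (0,3); v=(3,-1)
4. t=5/3 → R at (5,4/3); v=(-3,-1)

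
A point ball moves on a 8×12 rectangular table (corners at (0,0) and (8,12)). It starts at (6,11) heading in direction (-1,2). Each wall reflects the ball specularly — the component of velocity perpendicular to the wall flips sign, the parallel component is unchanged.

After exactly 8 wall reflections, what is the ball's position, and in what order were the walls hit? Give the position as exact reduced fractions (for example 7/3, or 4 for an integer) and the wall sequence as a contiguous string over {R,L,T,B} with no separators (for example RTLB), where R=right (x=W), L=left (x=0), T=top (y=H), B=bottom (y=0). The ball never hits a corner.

Final position: (5/2,12)
Wall sequence: TLBTRBLT

1. t=1/2 → T at (11/2,12); v=(-1,-2)
2. t=11/2 → L at (0,1); v=(1,-2)
3. t=1/2 → B at (1/2,0); v=(1,2)
4. t=6 → T at (13/2,12); v=(1,-2)
5. t=3/2 → R at (8,9); v=(-1,-2)
6. t=9/2 → B at (7/2,0); v=(-1,2)
7. t=7/2 → L at (0,7); v=(1,2)
8. t=5/2 → T at (5/2,12); v=(1,-2)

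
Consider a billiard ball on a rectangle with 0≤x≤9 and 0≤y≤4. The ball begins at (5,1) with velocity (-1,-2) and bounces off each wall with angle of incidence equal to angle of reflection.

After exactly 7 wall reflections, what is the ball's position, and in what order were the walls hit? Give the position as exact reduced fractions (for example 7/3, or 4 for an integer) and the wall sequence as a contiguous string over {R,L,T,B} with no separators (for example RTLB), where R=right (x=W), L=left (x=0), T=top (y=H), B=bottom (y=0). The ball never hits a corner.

Final position: (11/2,4)
Wall sequence: BTBLTBT

1. t=1/2 → B at (9/2,0); v=(-1,2)
2. t=2 → T at (5/2,4); v=(-1,-2)
3. t=2 → B at (1/2,0); v=(-1,2)
4. t=1/2 → L at (0,1); v=(1,2)
5. t=3/2 → T at (3/2,4); v=(1,-2)
6. t=2 → B at (7/2,0); v=(1,2)
7. t=2 → T at (11/2,4); v=(1,-2)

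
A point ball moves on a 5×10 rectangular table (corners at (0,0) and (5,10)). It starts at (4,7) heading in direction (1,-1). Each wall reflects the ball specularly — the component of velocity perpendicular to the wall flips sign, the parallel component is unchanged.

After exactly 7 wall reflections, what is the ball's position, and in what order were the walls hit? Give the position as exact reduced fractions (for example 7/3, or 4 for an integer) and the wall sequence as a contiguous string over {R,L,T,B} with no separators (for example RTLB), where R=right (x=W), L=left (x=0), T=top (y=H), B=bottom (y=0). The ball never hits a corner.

Final position: (5,6)
Wall sequence: RLBRLTR

1. t=1 → R at (5,6); v=(-1,-1)
2. t=5 → L at (0,1); v=(1,-1)
3. t=1 → B at (1,0); v=(1,1)
4. t=4 → R at (5,4); v=(-1,1)
5. t=5 → L at (0,9); v=(1,1)
6. t=1 → T at (1,10); v=(1,-1)
7. t=4 → R at (5,6); v=(-1,-1)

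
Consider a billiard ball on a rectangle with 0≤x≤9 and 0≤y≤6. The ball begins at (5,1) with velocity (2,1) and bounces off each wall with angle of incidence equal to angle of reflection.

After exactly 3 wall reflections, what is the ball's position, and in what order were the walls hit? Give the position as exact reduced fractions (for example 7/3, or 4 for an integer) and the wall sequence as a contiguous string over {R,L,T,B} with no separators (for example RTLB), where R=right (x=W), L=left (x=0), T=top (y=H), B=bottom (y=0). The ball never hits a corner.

1. t=2 → R at (9,3); v=(-2,1)
2. t=3 → T at (3,6); v=(-2,-1)
3. t=3/2 → L at (0,9/2); v=(2,-1)

Final position: (0,9/2)
Wall sequence: RTL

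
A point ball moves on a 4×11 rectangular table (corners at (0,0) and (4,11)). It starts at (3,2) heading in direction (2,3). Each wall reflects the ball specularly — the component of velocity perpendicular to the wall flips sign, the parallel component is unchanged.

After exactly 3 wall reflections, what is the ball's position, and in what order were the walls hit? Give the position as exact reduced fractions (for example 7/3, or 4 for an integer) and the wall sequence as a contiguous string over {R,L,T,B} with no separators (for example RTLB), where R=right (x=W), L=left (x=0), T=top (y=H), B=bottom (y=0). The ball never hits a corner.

1. t=1/2 → R at (4,7/2); v=(-2,3)
2. t=2 → L at (0,19/2); v=(2,3)
3. t=1/2 → T at (1,11); v=(2,-3)

Final position: (1,11)
Wall sequence: RLT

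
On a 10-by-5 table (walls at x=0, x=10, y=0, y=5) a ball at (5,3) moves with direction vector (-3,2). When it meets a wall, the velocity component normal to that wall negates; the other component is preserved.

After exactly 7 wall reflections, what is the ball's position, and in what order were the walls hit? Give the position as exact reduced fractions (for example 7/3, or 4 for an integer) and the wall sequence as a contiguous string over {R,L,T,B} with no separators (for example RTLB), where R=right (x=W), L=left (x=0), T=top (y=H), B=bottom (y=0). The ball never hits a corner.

Final position: (1/2,0)
Wall sequence: TLBRTLB

1. t=1 → T at (2,5); v=(-3,-2)
2. t=2/3 → L at (0,11/3); v=(3,-2)
3. t=11/6 → B at (11/2,0); v=(3,2)
4. t=3/2 → R at (10,3); v=(-3,2)
5. t=1 → T at (7,5); v=(-3,-2)
6. t=7/3 → L at (0,1/3); v=(3,-2)
7. t=1/6 → B at (1/2,0); v=(3,2)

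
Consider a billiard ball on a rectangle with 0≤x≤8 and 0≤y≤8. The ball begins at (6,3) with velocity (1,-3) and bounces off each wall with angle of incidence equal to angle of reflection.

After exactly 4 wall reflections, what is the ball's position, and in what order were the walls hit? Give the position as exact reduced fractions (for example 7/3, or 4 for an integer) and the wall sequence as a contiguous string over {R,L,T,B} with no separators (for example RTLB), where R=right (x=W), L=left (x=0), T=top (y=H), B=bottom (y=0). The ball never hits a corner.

1. t=1 → B at (7,0); v=(1,3)
2. t=1 → R at (8,3); v=(-1,3)
3. t=5/3 → T at (19/3,8); v=(-1,-3)
4. t=8/3 → B at (11/3,0); v=(-1,3)

Final position: (11/3,0)
Wall sequence: BRTB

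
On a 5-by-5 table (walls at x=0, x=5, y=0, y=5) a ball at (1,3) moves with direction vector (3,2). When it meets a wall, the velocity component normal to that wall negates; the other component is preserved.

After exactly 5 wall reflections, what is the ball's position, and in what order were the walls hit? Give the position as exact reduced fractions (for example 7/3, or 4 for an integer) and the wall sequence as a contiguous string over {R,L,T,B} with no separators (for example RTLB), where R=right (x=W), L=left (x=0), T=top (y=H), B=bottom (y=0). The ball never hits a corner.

Final position: (5,7/3)
Wall sequence: TRLBR

1. t=1 → T at (4,5); v=(3,-2)
2. t=1/3 → R at (5,13/3); v=(-3,-2)
3. t=5/3 → L at (0,1); v=(3,-2)
4. t=1/2 → B at (3/2,0); v=(3,2)
5. t=7/6 → R at (5,7/3); v=(-3,2)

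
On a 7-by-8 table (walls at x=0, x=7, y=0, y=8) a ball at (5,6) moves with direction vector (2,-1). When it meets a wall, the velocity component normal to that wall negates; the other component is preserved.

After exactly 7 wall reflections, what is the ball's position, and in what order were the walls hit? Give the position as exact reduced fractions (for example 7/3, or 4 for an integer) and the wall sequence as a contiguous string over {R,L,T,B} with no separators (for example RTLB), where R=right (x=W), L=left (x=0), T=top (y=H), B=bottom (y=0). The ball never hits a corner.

Final position: (7,7)
Wall sequence: RLBRLTR

1. t=1 → R at (7,5); v=(-2,-1)
2. t=7/2 → L at (0,3/2); v=(2,-1)
3. t=3/2 → B at (3,0); v=(2,1)
4. t=2 → R at (7,2); v=(-2,1)
5. t=7/2 → L at (0,11/2); v=(2,1)
6. t=5/2 → T at (5,8); v=(2,-1)
7. t=1 → R at (7,7); v=(-2,-1)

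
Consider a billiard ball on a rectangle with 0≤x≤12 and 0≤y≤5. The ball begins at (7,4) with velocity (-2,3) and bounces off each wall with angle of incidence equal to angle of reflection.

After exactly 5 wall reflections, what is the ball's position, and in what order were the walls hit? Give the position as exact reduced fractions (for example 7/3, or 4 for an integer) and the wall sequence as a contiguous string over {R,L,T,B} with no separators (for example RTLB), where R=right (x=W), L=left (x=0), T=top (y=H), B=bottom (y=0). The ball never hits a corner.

1. t=1/3 → T at (19/3,5); v=(-2,-3)
2. t=5/3 → B at (3,0); v=(-2,3)
3. t=3/2 → L at (0,9/2); v=(2,3)
4. t=1/6 → T at (1/3,5); v=(2,-3)
5. t=5/3 → B at (11/3,0); v=(2,3)

Final position: (11/3,0)
Wall sequence: TBLTB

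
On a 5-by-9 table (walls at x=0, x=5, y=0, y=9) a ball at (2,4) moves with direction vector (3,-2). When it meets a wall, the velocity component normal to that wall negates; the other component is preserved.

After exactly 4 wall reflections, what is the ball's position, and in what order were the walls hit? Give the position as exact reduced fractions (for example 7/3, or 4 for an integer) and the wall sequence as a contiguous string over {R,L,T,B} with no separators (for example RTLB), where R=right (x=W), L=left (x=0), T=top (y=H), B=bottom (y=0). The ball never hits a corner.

Final position: (5,14/3)
Wall sequence: RBLR

1. t=1 → R at (5,2); v=(-3,-2)
2. t=1 → B at (2,0); v=(-3,2)
3. t=2/3 → L at (0,4/3); v=(3,2)
4. t=5/3 → R at (5,14/3); v=(-3,2)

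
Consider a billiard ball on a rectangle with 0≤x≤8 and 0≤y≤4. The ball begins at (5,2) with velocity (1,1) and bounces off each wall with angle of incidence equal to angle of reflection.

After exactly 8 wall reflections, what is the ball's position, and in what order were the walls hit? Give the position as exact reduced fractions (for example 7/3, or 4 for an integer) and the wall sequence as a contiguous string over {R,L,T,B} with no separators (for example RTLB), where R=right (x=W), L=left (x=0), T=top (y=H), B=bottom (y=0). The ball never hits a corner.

Final position: (8,3)
Wall sequence: TRBTLBTR

1. t=2 → T at (7,4); v=(1,-1)
2. t=1 → R at (8,3); v=(-1,-1)
3. t=3 → B at (5,0); v=(-1,1)
4. t=4 → T at (1,4); v=(-1,-1)
5. t=1 → L at (0,3); v=(1,-1)
6. t=3 → B at (3,0); v=(1,1)
7. t=4 → T at (7,4); v=(1,-1)
8. t=1 → R at (8,3); v=(-1,-1)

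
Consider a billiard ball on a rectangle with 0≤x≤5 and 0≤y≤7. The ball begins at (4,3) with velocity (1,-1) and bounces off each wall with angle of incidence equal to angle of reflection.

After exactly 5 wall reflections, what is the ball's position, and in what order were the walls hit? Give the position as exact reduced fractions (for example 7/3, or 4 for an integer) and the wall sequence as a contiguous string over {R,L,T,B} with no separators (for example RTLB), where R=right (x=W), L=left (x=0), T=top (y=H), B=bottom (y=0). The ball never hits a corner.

Final position: (5,6)
Wall sequence: RBLTR

1. t=1 → R at (5,2); v=(-1,-1)
2. t=2 → B at (3,0); v=(-1,1)
3. t=3 → L at (0,3); v=(1,1)
4. t=4 → T at (4,7); v=(1,-1)
5. t=1 → R at (5,6); v=(-1,-1)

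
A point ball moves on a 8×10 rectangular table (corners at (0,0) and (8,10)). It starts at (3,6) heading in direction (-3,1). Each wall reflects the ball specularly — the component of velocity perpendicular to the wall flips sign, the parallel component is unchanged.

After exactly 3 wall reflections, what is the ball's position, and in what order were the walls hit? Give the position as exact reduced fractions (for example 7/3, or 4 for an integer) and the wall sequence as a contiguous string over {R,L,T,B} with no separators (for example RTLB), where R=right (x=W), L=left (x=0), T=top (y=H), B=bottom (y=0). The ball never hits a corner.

1. t=1 → L at (0,7); v=(3,1)
2. t=8/3 → R at (8,29/3); v=(-3,1)
3. t=1/3 → T at (7,10); v=(-3,-1)

Final position: (7,10)
Wall sequence: LRT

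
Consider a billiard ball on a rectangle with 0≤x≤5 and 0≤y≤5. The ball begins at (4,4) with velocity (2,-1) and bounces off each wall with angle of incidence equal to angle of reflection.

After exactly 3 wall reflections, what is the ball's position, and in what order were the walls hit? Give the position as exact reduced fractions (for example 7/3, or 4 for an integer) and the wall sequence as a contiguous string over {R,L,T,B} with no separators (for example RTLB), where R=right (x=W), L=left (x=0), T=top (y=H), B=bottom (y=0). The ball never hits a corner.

1. t=1/2 → R at (5,7/2); v=(-2,-1)
2. t=5/2 → L at (0,1); v=(2,-1)
3. t=1 → B at (2,0); v=(2,1)

Final position: (2,0)
Wall sequence: RLB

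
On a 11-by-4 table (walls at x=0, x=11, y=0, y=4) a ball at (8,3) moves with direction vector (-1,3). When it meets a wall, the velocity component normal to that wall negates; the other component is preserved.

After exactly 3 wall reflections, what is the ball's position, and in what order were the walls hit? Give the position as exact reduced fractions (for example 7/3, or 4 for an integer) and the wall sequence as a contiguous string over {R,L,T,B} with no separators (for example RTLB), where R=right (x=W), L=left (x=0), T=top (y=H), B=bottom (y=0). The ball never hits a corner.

1. t=1/3 → T at (23/3,4); v=(-1,-3)
2. t=4/3 → B at (19/3,0); v=(-1,3)
3. t=4/3 → T at (5,4); v=(-1,-3)

Final position: (5,4)
Wall sequence: TBT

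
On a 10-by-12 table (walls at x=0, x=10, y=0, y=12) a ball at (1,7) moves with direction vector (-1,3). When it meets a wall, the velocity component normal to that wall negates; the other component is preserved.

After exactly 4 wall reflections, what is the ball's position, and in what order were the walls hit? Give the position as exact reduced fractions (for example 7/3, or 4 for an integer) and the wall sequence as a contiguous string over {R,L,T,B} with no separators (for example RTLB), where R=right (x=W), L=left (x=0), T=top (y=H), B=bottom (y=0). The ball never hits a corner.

1. t=1 → L at (0,10); v=(1,3)
2. t=2/3 → T at (2/3,12); v=(1,-3)
3. t=4 → B at (14/3,0); v=(1,3)
4. t=4 → T at (26/3,12); v=(1,-3)

Final position: (26/3,12)
Wall sequence: LTBT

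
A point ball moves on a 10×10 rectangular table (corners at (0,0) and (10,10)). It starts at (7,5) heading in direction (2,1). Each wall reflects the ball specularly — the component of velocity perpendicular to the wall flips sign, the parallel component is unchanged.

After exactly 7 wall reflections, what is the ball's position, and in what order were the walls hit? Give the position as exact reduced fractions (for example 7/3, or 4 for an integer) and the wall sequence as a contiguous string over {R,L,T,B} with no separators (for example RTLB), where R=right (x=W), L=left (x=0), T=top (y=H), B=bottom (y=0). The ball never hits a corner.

Final position: (10,13/2)
Wall sequence: RTLRBLR

1. t=3/2 → R at (10,13/2); v=(-2,1)
2. t=7/2 → T at (3,10); v=(-2,-1)
3. t=3/2 → L at (0,17/2); v=(2,-1)
4. t=5 → R at (10,7/2); v=(-2,-1)
5. t=7/2 → B at (3,0); v=(-2,1)
6. t=3/2 → L at (0,3/2); v=(2,1)
7. t=5 → R at (10,13/2); v=(-2,1)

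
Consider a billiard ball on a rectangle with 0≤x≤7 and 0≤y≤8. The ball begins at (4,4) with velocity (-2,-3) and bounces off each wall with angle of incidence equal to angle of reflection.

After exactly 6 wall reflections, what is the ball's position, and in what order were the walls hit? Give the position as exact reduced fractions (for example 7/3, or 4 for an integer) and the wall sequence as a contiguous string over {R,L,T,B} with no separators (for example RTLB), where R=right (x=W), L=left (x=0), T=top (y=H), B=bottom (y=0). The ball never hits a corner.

1. t=4/3 → B at (4/3,0); v=(-2,3)
2. t=2/3 → L at (0,2); v=(2,3)
3. t=2 → T at (4,8); v=(2,-3)
4. t=3/2 → R at (7,7/2); v=(-2,-3)
5. t=7/6 → B at (14/3,0); v=(-2,3)
6. t=7/3 → L at (0,7); v=(2,3)

Final position: (0,7)
Wall sequence: BLTRBL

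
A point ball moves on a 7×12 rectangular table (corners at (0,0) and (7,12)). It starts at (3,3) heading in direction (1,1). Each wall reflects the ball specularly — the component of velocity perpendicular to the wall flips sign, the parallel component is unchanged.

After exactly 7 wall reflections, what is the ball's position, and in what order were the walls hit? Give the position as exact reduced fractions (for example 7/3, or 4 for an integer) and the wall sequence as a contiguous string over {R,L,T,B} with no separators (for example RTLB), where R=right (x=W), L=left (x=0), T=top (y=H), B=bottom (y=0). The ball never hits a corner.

Final position: (7,11)
Wall sequence: RTLRBLR

1. t=4 → R at (7,7); v=(-1,1)
2. t=5 → T at (2,12); v=(-1,-1)
3. t=2 → L at (0,10); v=(1,-1)
4. t=7 → R at (7,3); v=(-1,-1)
5. t=3 → B at (4,0); v=(-1,1)
6. t=4 → L at (0,4); v=(1,1)
7. t=7 → R at (7,11); v=(-1,1)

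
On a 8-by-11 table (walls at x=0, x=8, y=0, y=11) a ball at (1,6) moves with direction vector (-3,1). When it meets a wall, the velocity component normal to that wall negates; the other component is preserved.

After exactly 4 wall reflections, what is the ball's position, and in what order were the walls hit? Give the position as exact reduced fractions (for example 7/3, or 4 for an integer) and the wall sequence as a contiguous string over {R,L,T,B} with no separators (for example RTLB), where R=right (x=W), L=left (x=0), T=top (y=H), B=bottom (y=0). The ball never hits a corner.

Final position: (0,31/3)
Wall sequence: LRTL

1. t=1/3 → L at (0,19/3); v=(3,1)
2. t=8/3 → R at (8,9); v=(-3,1)
3. t=2 → T at (2,11); v=(-3,-1)
4. t=2/3 → L at (0,31/3); v=(3,-1)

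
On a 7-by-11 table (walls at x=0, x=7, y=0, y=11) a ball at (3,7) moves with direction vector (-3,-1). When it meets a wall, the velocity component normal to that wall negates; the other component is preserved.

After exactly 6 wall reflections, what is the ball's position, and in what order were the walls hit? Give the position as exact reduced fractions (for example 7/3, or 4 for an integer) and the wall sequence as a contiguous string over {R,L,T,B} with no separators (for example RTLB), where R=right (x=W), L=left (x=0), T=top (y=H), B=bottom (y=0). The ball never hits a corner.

Final position: (0,10/3)
Wall sequence: LRLBRL

1. t=1 → L at (0,6); v=(3,-1)
2. t=7/3 → R at (7,11/3); v=(-3,-1)
3. t=7/3 → L at (0,4/3); v=(3,-1)
4. t=4/3 → B at (4,0); v=(3,1)
5. t=1 → R at (7,1); v=(-3,1)
6. t=7/3 → L at (0,10/3); v=(3,1)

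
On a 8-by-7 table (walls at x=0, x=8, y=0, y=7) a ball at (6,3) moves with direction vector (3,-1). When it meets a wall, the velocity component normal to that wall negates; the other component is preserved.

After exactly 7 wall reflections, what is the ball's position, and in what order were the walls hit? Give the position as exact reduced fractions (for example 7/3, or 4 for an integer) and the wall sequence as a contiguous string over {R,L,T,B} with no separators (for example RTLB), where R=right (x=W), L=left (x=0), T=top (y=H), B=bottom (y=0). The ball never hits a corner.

Final position: (8,17/3)
Wall sequence: RBLRLTR

1. t=2/3 → R at (8,7/3); v=(-3,-1)
2. t=7/3 → B at (1,0); v=(-3,1)
3. t=1/3 → L at (0,1/3); v=(3,1)
4. t=8/3 → R at (8,3); v=(-3,1)
5. t=8/3 → L at (0,17/3); v=(3,1)
6. t=4/3 → T at (4,7); v=(3,-1)
7. t=4/3 → R at (8,17/3); v=(-3,-1)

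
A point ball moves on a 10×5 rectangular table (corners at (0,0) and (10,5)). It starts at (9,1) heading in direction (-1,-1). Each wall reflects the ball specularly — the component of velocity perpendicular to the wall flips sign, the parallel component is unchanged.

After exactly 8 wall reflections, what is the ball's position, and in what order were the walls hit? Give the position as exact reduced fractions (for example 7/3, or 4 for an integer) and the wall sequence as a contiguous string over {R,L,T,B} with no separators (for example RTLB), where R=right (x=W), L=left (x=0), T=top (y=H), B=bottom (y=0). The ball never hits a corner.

1. t=1 → B at (8,0); v=(-1,1)
2. t=5 → T at (3,5); v=(-1,-1)
3. t=3 → L at (0,2); v=(1,-1)
4. t=2 → B at (2,0); v=(1,1)
5. t=5 → T at (7,5); v=(1,-1)
6. t=3 → R at (10,2); v=(-1,-1)
7. t=2 → B at (8,0); v=(-1,1)
8. t=5 → T at (3,5); v=(-1,-1)

Final position: (3,5)
Wall sequence: BTLBTRBT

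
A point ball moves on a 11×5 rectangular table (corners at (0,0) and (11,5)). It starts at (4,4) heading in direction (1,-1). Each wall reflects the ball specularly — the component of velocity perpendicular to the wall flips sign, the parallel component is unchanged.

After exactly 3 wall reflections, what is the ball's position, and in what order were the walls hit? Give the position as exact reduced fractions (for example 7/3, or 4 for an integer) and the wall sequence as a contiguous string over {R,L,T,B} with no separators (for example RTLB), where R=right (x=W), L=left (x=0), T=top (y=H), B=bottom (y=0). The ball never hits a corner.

1. t=4 → B at (8,0); v=(1,1)
2. t=3 → R at (11,3); v=(-1,1)
3. t=2 → T at (9,5); v=(-1,-1)

Final position: (9,5)
Wall sequence: BRT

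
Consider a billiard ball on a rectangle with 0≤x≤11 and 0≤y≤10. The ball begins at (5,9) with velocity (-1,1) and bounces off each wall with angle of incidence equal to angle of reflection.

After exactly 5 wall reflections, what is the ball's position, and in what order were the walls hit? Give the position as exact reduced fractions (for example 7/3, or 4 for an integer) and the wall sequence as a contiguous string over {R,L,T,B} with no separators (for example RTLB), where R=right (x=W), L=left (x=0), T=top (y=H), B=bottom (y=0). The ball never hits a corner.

1. t=1 → T at (4,10); v=(-1,-1)
2. t=4 → L at (0,6); v=(1,-1)
3. t=6 → B at (6,0); v=(1,1)
4. t=5 → R at (11,5); v=(-1,1)
5. t=5 → T at (6,10); v=(-1,-1)

Final position: (6,10)
Wall sequence: TLBRT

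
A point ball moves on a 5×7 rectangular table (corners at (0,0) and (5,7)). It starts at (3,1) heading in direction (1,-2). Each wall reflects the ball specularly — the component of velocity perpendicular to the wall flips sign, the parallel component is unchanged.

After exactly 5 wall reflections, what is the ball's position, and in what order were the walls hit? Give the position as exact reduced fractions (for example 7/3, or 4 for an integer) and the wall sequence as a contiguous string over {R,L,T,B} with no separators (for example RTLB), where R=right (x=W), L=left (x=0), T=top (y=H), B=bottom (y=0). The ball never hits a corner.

Final position: (1/2,0)
Wall sequence: BRTLB

1. t=1/2 → B at (7/2,0); v=(1,2)
2. t=3/2 → R at (5,3); v=(-1,2)
3. t=2 → T at (3,7); v=(-1,-2)
4. t=3 → L at (0,1); v=(1,-2)
5. t=1/2 → B at (1/2,0); v=(1,2)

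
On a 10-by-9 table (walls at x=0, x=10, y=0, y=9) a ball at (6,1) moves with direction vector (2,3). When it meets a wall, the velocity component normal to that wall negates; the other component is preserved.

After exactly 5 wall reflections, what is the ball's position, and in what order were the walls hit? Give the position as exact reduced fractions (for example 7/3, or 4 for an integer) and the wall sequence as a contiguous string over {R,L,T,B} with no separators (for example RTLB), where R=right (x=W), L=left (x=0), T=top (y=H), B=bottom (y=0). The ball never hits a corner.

Final position: (10/3,9)
Wall sequence: RTBLT

1. t=2 → R at (10,7); v=(-2,3)
2. t=2/3 → T at (26/3,9); v=(-2,-3)
3. t=3 → B at (8/3,0); v=(-2,3)
4. t=4/3 → L at (0,4); v=(2,3)
5. t=5/3 → T at (10/3,9); v=(2,-3)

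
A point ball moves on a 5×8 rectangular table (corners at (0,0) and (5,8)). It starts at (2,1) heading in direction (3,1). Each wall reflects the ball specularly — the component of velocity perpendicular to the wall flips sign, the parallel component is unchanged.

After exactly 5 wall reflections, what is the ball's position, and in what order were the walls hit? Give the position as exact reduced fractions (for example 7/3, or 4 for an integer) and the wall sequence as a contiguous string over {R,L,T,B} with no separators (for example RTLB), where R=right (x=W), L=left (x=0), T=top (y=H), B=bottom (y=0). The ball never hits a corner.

1. t=1 → R at (5,2); v=(-3,1)
2. t=5/3 → L at (0,11/3); v=(3,1)
3. t=5/3 → R at (5,16/3); v=(-3,1)
4. t=5/3 → L at (0,7); v=(3,1)
5. t=1 → T at (3,8); v=(3,-1)

Final position: (3,8)
Wall sequence: RLRLT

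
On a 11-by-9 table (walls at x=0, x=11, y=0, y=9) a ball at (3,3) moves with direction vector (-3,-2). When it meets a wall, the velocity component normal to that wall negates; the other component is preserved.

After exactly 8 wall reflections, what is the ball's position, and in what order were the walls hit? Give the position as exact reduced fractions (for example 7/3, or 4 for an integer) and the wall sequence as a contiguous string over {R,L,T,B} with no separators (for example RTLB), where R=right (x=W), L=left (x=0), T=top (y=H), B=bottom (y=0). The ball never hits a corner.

Final position: (2,9)
Wall sequence: LBRTLBRT

1. t=1 → L at (0,1); v=(3,-2)
2. t=1/2 → B at (3/2,0); v=(3,2)
3. t=19/6 → R at (11,19/3); v=(-3,2)
4. t=4/3 → T at (7,9); v=(-3,-2)
5. t=7/3 → L at (0,13/3); v=(3,-2)
6. t=13/6 → B at (13/2,0); v=(3,2)
7. t=3/2 → R at (11,3); v=(-3,2)
8. t=3 → T at (2,9); v=(-3,-2)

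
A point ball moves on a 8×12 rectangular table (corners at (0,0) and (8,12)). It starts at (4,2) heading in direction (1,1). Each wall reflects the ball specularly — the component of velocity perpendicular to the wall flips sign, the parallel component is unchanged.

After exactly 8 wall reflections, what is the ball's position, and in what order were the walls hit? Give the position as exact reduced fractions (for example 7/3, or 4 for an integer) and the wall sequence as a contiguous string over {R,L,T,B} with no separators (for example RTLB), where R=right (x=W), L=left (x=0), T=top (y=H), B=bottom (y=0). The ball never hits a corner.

1. t=4 → R at (8,6); v=(-1,1)
2. t=6 → T at (2,12); v=(-1,-1)
3. t=2 → L at (0,10); v=(1,-1)
4. t=8 → R at (8,2); v=(-1,-1)
5. t=2 → B at (6,0); v=(-1,1)
6. t=6 → L at (0,6); v=(1,1)
7. t=6 → T at (6,12); v=(1,-1)
8. t=2 → R at (8,10); v=(-1,-1)

Final position: (8,10)
Wall sequence: RTLRBLTR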